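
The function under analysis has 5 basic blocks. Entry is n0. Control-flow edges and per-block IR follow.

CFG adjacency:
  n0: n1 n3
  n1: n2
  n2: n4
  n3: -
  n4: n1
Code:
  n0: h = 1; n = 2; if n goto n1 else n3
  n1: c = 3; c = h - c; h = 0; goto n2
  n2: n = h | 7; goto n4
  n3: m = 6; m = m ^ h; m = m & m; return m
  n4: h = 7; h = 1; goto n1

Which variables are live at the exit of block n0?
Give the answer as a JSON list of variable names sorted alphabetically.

Answer: ["h"]

Analysis:
def/use:
  n0 def {h,n} use ∅
  n1 def {c,h} use {h}
  n2 def {n} use {h}
  n3 def {m} use {h}
  n4 def {h} use ∅

Liveness:
  live n0: ∅→{h}
  live n1: {h}→{h}
  live n2: {h}→∅
  live n3: {h}→∅
  live n4: ∅→{h}

live-out(n0) = ["h"]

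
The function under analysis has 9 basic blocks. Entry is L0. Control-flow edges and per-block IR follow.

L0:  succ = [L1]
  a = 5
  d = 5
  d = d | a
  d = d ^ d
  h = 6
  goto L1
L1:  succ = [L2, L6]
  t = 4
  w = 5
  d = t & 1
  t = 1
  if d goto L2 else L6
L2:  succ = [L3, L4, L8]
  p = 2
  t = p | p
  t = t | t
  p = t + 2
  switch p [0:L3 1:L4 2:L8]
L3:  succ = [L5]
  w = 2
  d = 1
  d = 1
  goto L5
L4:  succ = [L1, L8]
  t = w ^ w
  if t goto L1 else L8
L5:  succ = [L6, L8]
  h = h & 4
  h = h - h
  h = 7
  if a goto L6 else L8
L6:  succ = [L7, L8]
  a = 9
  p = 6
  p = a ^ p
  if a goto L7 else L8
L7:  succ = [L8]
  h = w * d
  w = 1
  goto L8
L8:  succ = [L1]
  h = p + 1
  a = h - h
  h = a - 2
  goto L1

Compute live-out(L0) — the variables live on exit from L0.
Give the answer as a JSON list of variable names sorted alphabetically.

Answer: ["a", "h"]

Working:
Block summaries:
  L0: {a,d,h} / ∅
  L1: {d,t,w} / ∅
  L2: {p,t} / ∅
  L3: {d,w} / ∅
  L4: {t} / {w}
  L5: {h} / {a,h}
  L6: {a,p} / ∅
  L7: {h,w} / {d,w}
  L8: {a,h} / {p}

Live sets:
  L0: in=∅ out={a,h}
  L1: in={a,h} out={a,d,h,w}
  L2: in={a,h,w} out={a,h,p,w}
  L3: in={a,h,p} out={a,d,h,p,w}
  L4: in={a,h,p,w} out={a,h,p}
  L5: in={a,d,h,p,w} out={d,p,w}
  L6: in={d,w} out={d,p,w}
  L7: in={d,p,w} out={p}
  L8: in={p} out={a,h}

live-out(L0) = ["a", "h"]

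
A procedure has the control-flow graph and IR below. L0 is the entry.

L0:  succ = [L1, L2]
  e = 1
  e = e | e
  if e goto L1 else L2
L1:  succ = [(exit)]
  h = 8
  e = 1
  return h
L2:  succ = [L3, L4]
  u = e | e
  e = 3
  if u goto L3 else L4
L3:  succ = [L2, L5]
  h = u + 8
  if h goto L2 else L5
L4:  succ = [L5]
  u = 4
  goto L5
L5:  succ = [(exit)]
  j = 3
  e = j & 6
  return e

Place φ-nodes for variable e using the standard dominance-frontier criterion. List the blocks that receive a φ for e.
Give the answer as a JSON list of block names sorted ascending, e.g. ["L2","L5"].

idom tree: L1←L0 L2←L0 L3←L2 L4←L2 L5←L2
Dom∩ at merges:
  L2: preds {L0,L3}: {L0} ∩ {L0,L2,L3} = {L0}; idom=L0
  L5: preds {L3,L4}: {L0,L2,L3} ∩ {L0,L2,L4} = {L0,L2}; idom=L2

DF walk-up:
  L2←L0: walk · to L0
  L2←L3: walk L3→L2 to L0
  L5←L3: walk L3 to L2
  L5←L4: walk L4 to L2
  L0: DF=∅
  L1: DF=∅
  L2: DF={L2}
  L3: DF={L2,L5}
  L4: DF={L5}
  L5: DF=∅

φ for e: defs {L0,L1,L2,L5}
  DF⁺ = {L2}

Answer: ["L2"]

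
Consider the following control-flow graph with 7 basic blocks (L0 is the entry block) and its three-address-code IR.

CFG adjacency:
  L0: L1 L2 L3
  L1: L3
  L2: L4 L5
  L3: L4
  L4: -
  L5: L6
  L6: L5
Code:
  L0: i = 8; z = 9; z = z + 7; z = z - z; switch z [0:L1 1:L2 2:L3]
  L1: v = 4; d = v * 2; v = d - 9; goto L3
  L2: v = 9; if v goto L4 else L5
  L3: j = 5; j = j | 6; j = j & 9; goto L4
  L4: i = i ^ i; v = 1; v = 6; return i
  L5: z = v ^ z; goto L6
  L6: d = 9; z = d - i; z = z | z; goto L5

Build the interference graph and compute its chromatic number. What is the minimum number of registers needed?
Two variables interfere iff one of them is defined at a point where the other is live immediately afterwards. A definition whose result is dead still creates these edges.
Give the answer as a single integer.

def/use:
  L0: {i,z} / ∅
  L1: {d,v} / ∅
  L2: {v} / ∅
  L3: {j} / ∅
  L4: {i,v} / {i}
  L5: {z} / {v,z}
  L6: {d,z} / {i}

Backward fixpoint:
  L0 li=∅ lo={i,z}
  L1 li={i} lo={i}
  L2 li={i,z} lo={i,v,z}
  L3 li={i} lo={i}
  L4 li={i} lo=∅
  L5 li={i,v,z} lo={i,v}
  L6 li={i,v} lo={i,v,z}

Interference:
  d — {i,v}
  i — {d,j,v,z}
  j — {i}
  v — {d,i,z}
  z — {i,v}

Chromatic number:
  lower bound: {d,i,v} mutually conflict ⇒ χ ≥ 3
  assign d→r2 i→r0 j→r1 v→r1 z→r2 — no edge inside a register ⇒ χ ≤ 3
  χ = 3

Answer: 3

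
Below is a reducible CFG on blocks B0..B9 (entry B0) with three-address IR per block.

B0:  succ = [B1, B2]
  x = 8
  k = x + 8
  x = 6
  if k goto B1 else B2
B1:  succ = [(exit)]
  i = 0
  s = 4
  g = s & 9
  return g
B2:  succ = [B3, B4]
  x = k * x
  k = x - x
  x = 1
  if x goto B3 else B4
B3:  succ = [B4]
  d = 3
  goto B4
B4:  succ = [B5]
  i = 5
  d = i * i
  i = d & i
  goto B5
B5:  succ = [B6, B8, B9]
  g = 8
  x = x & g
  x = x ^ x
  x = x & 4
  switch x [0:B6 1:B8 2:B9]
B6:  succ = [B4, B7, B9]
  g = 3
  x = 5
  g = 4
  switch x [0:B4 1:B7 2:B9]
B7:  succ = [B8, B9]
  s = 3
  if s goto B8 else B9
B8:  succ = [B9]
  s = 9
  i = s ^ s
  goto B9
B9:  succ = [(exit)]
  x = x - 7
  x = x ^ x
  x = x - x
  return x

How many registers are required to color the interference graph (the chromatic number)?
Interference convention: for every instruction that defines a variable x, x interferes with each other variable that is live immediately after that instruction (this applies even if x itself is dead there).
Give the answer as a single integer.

Answer: 3

Working:
def/use:
  B0: {k,x} / ∅
  B1: {g,i,s} / ∅
  B2: {k,x} / {k,x}
  B3: {d} / ∅
  B4: {d,i} / ∅
  B5: {g,x} / {x}
  B6: {g,x} / ∅
  B7: {s} / ∅
  B8: {i,s} / ∅
  B9: {x} / {x}

Backward fixpoint:
  B0 li=∅ lo={k,x}
  B1 li=∅ lo=∅
  B2 li={k,x} lo={x}
  B3 li={x} lo={x}
  B4 li={x} lo={x}
  B5 li={x} lo={x}
  B6 li=∅ lo={x}
  B7 li={x} lo={x}
  B8 li={x} lo={x}
  B9 li={x} lo=∅

Interfere edges:
  d: {i,x}
  g: {x}
  i: {d,x}
  k: {x}
  s: {x}
  x: {d,g,i,k,s}

Chromatic number:
  lower bound: {d,i,x} mutually conflict ⇒ χ ≥ 3
  3-colouring: R0={x}  R1={d,g,k,s}  R2={i}
  χ = 3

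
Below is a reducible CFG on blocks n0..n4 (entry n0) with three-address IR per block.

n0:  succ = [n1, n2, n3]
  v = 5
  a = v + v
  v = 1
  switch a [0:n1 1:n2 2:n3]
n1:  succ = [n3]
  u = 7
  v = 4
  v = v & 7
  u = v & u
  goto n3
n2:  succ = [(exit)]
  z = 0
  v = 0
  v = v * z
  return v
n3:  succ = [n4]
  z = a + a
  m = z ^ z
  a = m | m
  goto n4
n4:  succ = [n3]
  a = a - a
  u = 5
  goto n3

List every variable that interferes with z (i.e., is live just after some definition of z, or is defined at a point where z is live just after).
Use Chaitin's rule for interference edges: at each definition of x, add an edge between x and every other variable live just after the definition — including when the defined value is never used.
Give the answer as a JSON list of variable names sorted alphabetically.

def/use:
  n0: {a,v} / ∅
  n1: {u,v} / ∅
  n2: {v,z} / ∅
  n3: {a,m,z} / {a}
  n4: {a,u} / {a}

Liveness:
  n0: in=∅ out={a}
  n1: in={a} out={a}
  n2: in=∅ out=∅
  n3: in={a} out={a}
  n4: in={a} out={a}

Interference:
  a: {u,v}
  m: ∅
  u: {a,v}
  v: {a,u,z}
  z: {v}

N(z) = ["v"]

Answer: ["v"]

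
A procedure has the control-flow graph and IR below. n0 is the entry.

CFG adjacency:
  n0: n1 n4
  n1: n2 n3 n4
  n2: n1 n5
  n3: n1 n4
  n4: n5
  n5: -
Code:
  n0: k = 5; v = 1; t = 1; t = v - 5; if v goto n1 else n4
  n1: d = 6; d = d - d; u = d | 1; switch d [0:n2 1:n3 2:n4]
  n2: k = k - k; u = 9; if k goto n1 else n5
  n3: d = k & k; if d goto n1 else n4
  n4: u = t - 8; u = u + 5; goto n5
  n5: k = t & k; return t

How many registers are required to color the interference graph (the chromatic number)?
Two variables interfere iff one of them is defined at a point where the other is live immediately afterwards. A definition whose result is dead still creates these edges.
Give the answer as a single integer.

Answer: 4

Working:
Block summaries:
  n0: def={k,t,v} ue=∅
  n1: def={d,u} ue=∅
  n2: def={k,u} ue={k}
  n3: def={d} ue={k}
  n4: def={u} ue={t}
  n5: def={k} ue={k,t}

Liveness:
  live n0: ∅→{k,t}
  live n1: {k,t}→{k,t}
  live n2: {k,t}→{k,t}
  live n3: {k,t}→{k,t}
  live n4: {k,t}→{k,t}
  live n5: {k,t}→∅

Interference:
  d — {k,t,u}
  k — {d,t,u,v}
  t — {d,k,u,v}
  u — {d,k,t}
  v — {k,t}

Colouring:
  {d,k,t,u} pairwise interfere (4-clique) ⇒ χ ≥ 4
  assign d→c2 k→c0 t→c1 u→c3 v→c2 — no edge inside a register ⇒ χ ≤ 4
  χ = 4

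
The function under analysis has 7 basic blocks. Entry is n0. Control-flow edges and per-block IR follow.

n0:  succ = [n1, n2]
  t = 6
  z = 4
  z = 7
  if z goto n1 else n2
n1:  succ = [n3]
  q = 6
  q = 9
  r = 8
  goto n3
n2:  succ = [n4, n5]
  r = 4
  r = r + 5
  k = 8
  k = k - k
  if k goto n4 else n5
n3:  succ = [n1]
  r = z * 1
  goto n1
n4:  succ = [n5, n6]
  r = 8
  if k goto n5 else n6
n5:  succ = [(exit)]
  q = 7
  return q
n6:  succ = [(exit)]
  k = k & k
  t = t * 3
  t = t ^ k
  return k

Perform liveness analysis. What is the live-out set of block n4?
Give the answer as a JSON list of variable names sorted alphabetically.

def/use:
  n0 def {t,z} use ∅
  n1 def {q,r} use ∅
  n2 def {k,r} use ∅
  n3 def {r} use {z}
  n4 def {r} use {k}
  n5 def {q} use ∅
  n6 def {k,t} use {k,t}

Backward fixpoint:
  n0 li=∅ lo={t,z}
  n1 li={z} lo={z}
  n2 li={t} lo={k,t}
  n3 li={z} lo={z}
  n4 li={k,t} lo={k,t}
  n5 li=∅ lo=∅
  n6 li={k,t} lo=∅

live-out(n4) = ["k", "t"]

Answer: ["k", "t"]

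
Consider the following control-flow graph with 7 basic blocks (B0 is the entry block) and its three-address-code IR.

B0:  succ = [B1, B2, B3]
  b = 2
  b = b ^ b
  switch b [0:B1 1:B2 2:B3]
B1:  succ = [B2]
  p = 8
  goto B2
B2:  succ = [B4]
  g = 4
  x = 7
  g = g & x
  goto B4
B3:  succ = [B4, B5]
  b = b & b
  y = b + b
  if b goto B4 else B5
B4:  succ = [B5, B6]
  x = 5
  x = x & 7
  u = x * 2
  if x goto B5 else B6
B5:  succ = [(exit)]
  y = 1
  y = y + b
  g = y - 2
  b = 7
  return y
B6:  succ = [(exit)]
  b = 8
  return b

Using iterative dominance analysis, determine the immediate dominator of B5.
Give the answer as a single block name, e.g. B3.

Answer: B0

Analysis:
idom tree: B1←B0 B2←B0 B3←B0 B4←B0 B5←B0 B6←B4
Dom at joins:
  B2: preds {B0,B1}: {B0} ∩ {B0,B1} = {B0}; idom=B0
  B4: preds {B2,B3}: {B0,B2} ∩ {B0,B3} = {B0}; idom=B0
  B5: preds {B3,B4}: {B0,B3} ∩ {B0,B4} = {B0}; idom=B0

idom(B5) = B0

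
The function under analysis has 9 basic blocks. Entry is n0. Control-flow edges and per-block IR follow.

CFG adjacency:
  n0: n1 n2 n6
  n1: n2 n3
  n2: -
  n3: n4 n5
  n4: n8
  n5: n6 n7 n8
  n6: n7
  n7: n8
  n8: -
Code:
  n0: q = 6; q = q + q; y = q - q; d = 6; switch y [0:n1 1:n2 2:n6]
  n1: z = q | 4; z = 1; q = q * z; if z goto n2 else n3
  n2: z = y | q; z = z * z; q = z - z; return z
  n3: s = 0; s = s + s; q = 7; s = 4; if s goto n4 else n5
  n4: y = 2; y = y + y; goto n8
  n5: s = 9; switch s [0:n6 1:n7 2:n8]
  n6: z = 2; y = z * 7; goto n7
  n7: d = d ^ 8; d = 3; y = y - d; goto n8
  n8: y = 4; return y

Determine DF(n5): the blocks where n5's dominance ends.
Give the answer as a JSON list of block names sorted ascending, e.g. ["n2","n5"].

idom tree: n1←n0 n2←n0 n3←n1 n4←n3 n5←n3 n6←n0 n7←n0 n8←n0
Dom∩ at merges:
  n2: preds {n0,n1}: {n0} ∩ {n0,n1} = {n0}; idom=n0
  n6: preds {n0,n5}: {n0} ∩ {n0,n1,n3,n5} = {n0}; idom=n0
  n7: preds {n5,n6}: {n0,n1,n3,n5} ∩ {n0,n6} = {n0}; idom=n0
  n8: preds {n4,n5,n7}: {n0,n1,n3,n4} ∩ {n0,n1,n3,n5} ∩ {n0,n7} = {n0}; idom=n0

DF walk-up:
  join n2 pred n0: · stop@n0
  join n2 pred n1: n1 stop@n0
  join n6 pred n0: · stop@n0
  join n6 pred n5: n5→n3→n1 stop@n0
  join n7 pred n5: n5→n3→n1 stop@n0
  join n7 pred n6: n6 stop@n0
  join n8 pred n4: n4→n3→n1 stop@n0
  join n8 pred n5: n5→n3→n1 stop@n0
  join n8 pred n7: n7 stop@n0
  n0: DF=∅
  n1: DF={n2,n6,n7,n8}
  n2: DF=∅
  n3: DF={n6,n7,n8}
  n4: DF={n8}
  n5: DF={n6,n7,n8}
  n6: DF={n7}
  n7: DF={n8}
  n8: DF=∅

DF(n5) = ["n6", "n7", "n8"]

Answer: ["n6", "n7", "n8"]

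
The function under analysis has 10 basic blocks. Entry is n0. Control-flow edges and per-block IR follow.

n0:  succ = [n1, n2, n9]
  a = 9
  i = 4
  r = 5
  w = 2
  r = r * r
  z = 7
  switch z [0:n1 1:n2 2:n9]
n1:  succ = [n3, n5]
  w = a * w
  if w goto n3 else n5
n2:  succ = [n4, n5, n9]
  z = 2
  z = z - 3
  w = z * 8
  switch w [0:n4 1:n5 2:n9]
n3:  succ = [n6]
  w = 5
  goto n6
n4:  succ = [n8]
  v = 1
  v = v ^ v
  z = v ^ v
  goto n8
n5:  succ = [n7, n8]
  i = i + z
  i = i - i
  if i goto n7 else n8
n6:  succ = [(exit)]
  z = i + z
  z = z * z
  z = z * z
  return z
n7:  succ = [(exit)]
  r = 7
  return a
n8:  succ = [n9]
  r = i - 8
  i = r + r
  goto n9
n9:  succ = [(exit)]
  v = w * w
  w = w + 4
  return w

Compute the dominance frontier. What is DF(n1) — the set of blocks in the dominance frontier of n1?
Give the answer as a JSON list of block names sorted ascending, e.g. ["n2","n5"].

idom tree: n1←n0 n2←n0 n3←n1 n4←n2 n5←n0 n6←n3 n7←n5 n8←n0 n9←n0
Dom∩ at merges:
  n5: preds {n1,n2}: {n0,n1} ∩ {n0,n2} = {n0}; idom=n0
  n8: preds {n4,n5}: {n0,n2,n4} ∩ {n0,n5} = {n0}; idom=n0
  n9: preds {n0,n2,n8}: {n0} ∩ {n0,n2} ∩ {n0,n8} = {n0}; idom=n0

Frontier:
  join n5 pred n1: n1 stop@n0
  join n5 pred n2: n2 stop@n0
  join n8 pred n4: n4→n2 stop@n0
  join n8 pred n5: n5 stop@n0
  join n9 pred n0: · stop@n0
  join n9 pred n2: n2 stop@n0
  join n9 pred n8: n8 stop@n0
  n0 → ∅
  n1 → {n5}
  n2 → {n5,n8,n9}
  n3 → ∅
  n4 → {n8}
  n5 → {n8}
  n6 → ∅
  n7 → ∅
  n8 → {n9}
  n9 → ∅

DF(n1) = ["n5"]

Answer: ["n5"]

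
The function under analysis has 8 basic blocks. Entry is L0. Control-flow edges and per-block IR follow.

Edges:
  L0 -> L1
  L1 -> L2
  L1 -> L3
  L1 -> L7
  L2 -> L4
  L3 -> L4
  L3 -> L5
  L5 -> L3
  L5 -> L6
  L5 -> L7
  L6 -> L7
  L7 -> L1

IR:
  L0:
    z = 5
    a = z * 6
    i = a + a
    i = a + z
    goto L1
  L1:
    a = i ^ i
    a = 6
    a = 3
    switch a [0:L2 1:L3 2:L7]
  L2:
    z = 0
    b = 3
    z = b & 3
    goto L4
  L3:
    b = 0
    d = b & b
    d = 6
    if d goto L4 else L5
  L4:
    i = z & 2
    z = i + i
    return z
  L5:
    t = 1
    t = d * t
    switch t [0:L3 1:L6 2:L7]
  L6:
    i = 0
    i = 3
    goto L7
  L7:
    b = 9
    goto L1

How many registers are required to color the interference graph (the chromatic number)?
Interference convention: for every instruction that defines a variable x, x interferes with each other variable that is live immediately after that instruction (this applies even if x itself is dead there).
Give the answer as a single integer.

Block summaries:
  L0: def={a,i,z} ue=∅
  L1: def={a} ue={i}
  L2: def={b,z} ue=∅
  L3: def={b,d} ue=∅
  L4: def={i,z} ue={z}
  L5: def={t} ue={d}
  L6: def={i} ue=∅
  L7: def={b} ue=∅

Backward fixpoint:
  live L0: ∅→{i,z}
  live L1: {i,z}→{i,z}
  live L2: ∅→{z}
  live L3: {i,z}→{d,i,z}
  live L4: {z}→∅
  live L5: {d,i,z}→{i,z}
  live L6: {z}→{i,z}
  live L7: {i,z}→{i,z}

Interfere edges:
  a — {i,z}
  b — {i,z}
  d — {i,t,z}
  i — {a,b,d,t,z}
  t — {d,i,z}
  z — {a,b,d,i,t}

Registers:
  lower bound: {d,i,t,z} mutually conflict ⇒ χ ≥ 4
  assign a→r2 b→r2 d→r2 i→r0 t→r3 z→r1 — no edge inside a register ⇒ χ ≤ 4
  χ = 4

Answer: 4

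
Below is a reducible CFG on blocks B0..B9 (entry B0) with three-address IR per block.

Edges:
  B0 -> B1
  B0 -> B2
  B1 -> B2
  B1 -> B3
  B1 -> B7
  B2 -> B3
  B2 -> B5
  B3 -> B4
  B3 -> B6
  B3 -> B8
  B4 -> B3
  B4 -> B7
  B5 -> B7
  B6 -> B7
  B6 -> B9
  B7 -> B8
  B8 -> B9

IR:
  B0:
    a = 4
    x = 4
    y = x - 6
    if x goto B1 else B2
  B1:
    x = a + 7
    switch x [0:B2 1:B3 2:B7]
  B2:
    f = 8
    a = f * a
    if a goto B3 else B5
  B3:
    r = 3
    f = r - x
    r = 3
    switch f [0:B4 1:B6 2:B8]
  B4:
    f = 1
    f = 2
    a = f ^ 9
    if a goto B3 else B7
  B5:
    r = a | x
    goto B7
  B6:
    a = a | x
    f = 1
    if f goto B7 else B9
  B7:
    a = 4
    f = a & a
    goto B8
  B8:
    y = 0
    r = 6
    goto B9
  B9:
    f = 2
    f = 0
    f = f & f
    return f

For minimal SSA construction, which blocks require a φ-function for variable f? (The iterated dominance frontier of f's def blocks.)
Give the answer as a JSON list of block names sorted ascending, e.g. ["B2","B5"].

idom tree: B1←B0 B2←B0 B3←B0 B4←B3 B5←B2 B6←B3 B7←B0 B8←B0 B9←B0
Dom at joins:
  B2: preds {B0,B1}: {B0} ∩ {B0,B1} = {B0}; idom=B0
  B3: preds {B1,B2,B4}: {B0,B1} ∩ {B0,B2} ∩ {B0,B3,B4} = {B0}; idom=B0
  B7: preds {B1,B4,B5,B6}: {B0,B1} ∩ {B0,B3,B4} ∩ {B0,B2,B5} ∩ {B0,B3,B6} = {B0}; idom=B0
  B8: preds {B3,B7}: {B0,B3} ∩ {B0,B7} = {B0}; idom=B0
  B9: preds {B6,B8}: {B0,B3,B6} ∩ {B0,B8} = {B0}; idom=B0

DF derivation:
  B2←B0: walk · to B0
  B2←B1: walk B1 to B0
  B3←B1: walk B1 to B0
  B3←B2: walk B2 to B0
  B3←B4: walk B4→B3 to B0
  B7←B1: walk B1 to B0
  B7←B4: walk B4→B3 to B0
  B7←B5: walk B5→B2 to B0
  B7←B6: walk B6→B3 to B0
  B8←B3: walk B3 to B0
  B8←B7: walk B7 to B0
  B9←B6: walk B6→B3 to B0
  B9←B8: walk B8 to B0
  B0 → ∅
  B1 → {B2,B3,B7}
  B2 → {B3,B7}
  B3 → {B3,B7,B8,B9}
  B4 → {B3,B7}
  B5 → {B7}
  B6 → {B7,B9}
  B7 → {B8}
  B8 → {B9}
  B9 → ∅

φ for f: defs {B2,B3,B4,B6,B7,B9}
  DF⁺ = {B3,B7,B8,B9}

Answer: ["B3", "B7", "B8", "B9"]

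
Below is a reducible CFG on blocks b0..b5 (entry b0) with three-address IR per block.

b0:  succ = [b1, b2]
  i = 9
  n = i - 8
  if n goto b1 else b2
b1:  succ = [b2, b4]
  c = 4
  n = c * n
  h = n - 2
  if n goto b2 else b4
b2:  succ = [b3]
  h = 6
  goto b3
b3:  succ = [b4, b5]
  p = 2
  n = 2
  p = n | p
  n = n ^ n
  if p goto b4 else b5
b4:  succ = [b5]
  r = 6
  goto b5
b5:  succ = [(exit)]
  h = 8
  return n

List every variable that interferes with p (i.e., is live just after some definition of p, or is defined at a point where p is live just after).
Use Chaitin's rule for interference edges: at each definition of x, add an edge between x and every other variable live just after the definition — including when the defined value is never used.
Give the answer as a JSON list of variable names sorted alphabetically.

Block summaries:
  b0: def={i,n} ue=∅
  b1: def={c,h,n} ue={n}
  b2: def={h} ue=∅
  b3: def={n,p} ue=∅
  b4: def={r} ue=∅
  b5: def={h} ue={n}

Backward fixpoint:
  b0: in=∅ out={n}
  b1: in={n} out={n}
  b2: in=∅ out=∅
  b3: in=∅ out={n}
  b4: in={n} out={n}
  b5: in={n} out=∅

Interference:
  c — {n}
  h — {n}
  i — ∅
  n — {c,h,p,r}
  p — {n}
  r — {n}

N(p) = ["n"]

Answer: ["n"]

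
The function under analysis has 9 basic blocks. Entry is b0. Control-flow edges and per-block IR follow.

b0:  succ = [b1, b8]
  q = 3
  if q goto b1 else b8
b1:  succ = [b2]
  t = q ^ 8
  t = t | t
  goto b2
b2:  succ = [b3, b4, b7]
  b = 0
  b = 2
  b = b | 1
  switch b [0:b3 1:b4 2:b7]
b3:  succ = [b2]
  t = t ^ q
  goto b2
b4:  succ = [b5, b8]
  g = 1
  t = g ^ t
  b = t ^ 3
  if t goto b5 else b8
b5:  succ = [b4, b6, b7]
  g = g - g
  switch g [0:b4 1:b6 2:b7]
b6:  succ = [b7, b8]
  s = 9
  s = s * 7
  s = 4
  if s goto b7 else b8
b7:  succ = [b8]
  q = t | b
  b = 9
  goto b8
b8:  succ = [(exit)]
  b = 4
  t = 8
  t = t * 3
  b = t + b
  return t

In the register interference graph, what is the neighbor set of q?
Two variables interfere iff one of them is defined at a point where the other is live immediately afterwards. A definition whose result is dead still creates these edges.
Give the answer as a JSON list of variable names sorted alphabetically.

Per-block:
  b0: {q} / ∅
  b1: {t} / {q}
  b2: {b} / ∅
  b3: {t} / {q,t}
  b4: {b,g,t} / {t}
  b5: {g} / {g}
  b6: {s} / ∅
  b7: {b,q} / {b,t}
  b8: {b,t} / ∅

Liveness:
  b0: in=∅ out={q}
  b1: in={q} out={q,t}
  b2: in={q,t} out={b,q,t}
  b3: in={q,t} out={q,t}
  b4: in={t} out={b,g,t}
  b5: in={b,g,t} out={b,t}
  b6: in={b,t} out={b,t}
  b7: in={b,t} out=∅
  b8: in=∅ out=∅

Conflict graph:
  b↔{g,q,s,t}
  g↔{b,t}
  q↔{b,t}
  s↔{b,t}
  t↔{b,g,q,s}

N(q) = ["b", "t"]

Answer: ["b", "t"]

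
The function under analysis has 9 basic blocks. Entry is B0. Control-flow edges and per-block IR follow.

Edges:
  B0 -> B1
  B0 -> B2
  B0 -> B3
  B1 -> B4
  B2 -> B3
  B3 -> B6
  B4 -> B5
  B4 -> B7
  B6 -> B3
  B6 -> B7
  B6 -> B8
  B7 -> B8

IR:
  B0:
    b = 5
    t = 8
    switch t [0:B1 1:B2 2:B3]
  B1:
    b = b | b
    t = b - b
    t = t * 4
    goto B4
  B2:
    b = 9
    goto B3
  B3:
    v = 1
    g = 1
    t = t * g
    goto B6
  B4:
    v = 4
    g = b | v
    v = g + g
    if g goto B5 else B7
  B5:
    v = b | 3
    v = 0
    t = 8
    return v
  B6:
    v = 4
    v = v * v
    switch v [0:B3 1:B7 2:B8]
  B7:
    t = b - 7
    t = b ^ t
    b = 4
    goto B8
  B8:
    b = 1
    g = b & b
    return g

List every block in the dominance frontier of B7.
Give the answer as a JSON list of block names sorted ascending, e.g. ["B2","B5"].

idom tree: B1←B0 B2←B0 B3←B0 B4←B1 B5←B4 B6←B3 B7←B0 B8←B0
Join-block Dom:
  B3: preds {B0,B2,B6}: {B0} ∩ {B0,B2} ∩ {B0,B3,B6} = {B0}; idom=B0
  B7: preds {B4,B6}: {B0,B1,B4} ∩ {B0,B3,B6} = {B0}; idom=B0
  B8: preds {B6,B7}: {B0,B3,B6} ∩ {B0,B7} = {B0}; idom=B0

DF derivation:
  join B3 pred B0: · stop@B0
  join B3 pred B2: B2 stop@B0
  join B3 pred B6: B6→B3 stop@B0
  join B7 pred B4: B4→B1 stop@B0
  join B7 pred B6: B6→B3 stop@B0
  join B8 pred B6: B6→B3 stop@B0
  join B8 pred B7: B7 stop@B0
  B0 → ∅
  B1 → {B7}
  B2 → {B3}
  B3 → {B3,B7,B8}
  B4 → {B7}
  B5 → ∅
  B6 → {B3,B7,B8}
  B7 → {B8}
  B8 → ∅

DF(B7) = ["B8"]

Answer: ["B8"]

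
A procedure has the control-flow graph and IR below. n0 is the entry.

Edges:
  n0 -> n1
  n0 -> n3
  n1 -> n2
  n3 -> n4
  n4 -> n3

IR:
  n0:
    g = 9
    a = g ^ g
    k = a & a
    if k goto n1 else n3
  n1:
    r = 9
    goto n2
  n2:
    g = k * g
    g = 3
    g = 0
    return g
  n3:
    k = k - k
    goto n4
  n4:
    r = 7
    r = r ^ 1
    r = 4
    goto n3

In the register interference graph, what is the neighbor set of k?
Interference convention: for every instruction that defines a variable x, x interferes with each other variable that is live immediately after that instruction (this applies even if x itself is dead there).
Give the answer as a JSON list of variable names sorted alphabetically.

Answer: ["g", "r"]

Working:
Block summaries:
  n0: def={a,g,k} ue=∅
  n1: def={r} ue=∅
  n2: def={g} ue={g,k}
  n3: def={k} ue={k}
  n4: def={r} ue=∅

Live sets:
  n0 li=∅ lo={g,k}
  n1 li={g,k} lo={g,k}
  n2 li={g,k} lo=∅
  n3 li={k} lo={k}
  n4 li={k} lo={k}

Interference:
  a: {g}
  g: {a,k,r}
  k: {g,r}
  r: {g,k}

N(k) = ["g", "r"]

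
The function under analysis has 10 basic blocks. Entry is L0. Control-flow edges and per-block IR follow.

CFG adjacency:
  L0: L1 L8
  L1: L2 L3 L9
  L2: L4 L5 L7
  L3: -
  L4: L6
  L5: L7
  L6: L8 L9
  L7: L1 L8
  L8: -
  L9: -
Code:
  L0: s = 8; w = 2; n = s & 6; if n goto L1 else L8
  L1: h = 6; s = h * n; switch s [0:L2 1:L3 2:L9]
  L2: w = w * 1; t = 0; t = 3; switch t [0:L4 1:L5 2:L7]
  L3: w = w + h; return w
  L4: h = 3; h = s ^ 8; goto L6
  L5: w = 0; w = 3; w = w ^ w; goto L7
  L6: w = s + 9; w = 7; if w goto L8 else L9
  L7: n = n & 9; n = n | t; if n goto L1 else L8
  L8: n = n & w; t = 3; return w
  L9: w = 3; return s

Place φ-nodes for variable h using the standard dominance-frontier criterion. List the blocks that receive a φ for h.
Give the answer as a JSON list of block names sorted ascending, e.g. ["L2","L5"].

Answer: ["L1", "L8", "L9"]

Derivation:
idom tree: L1←L0 L2←L1 L3←L1 L4←L2 L5←L2 L6←L4 L7←L2 L8←L0 L9←L1
Join-block Dom:
  L1: preds {L0,L7}: {L0} ∩ {L0,L1,L2,L7} = {L0}; idom=L0
  L7: preds {L2,L5}: {L0,L1,L2} ∩ {L0,L1,L2,L5} = {L0,L1,L2}; idom=L2
  L8: preds {L0,L6,L7}: {L0} ∩ {L0,L1,L2,L4,L6} ∩ {L0,L1,L2,L7} = {L0}; idom=L0
  L9: preds {L1,L6}: {L0,L1} ∩ {L0,L1,L2,L4,L6} = {L0,L1}; idom=L1

Frontier:
  L1←L0: walk · to L0
  L1←L7: walk L7→L2→L1 to L0
  L7←L2: walk · to L2
  L7←L5: walk L5 to L2
  L8←L0: walk · to L0
  L8←L6: walk L6→L4→L2→L1 to L0
  L8←L7: walk L7→L2→L1 to L0
  L9←L1: walk · to L1
  L9←L6: walk L6→L4→L2 to L1
  L0: DF=∅
  L1: DF={L1,L8}
  L2: DF={L1,L8,L9}
  L3: DF=∅
  L4: DF={L8,L9}
  L5: DF={L7}
  L6: DF={L8,L9}
  L7: DF={L1,L8}
  L8: DF=∅
  L9: DF=∅

φ for h: defs {L1,L4}
  DF⁺ = {L1,L8,L9}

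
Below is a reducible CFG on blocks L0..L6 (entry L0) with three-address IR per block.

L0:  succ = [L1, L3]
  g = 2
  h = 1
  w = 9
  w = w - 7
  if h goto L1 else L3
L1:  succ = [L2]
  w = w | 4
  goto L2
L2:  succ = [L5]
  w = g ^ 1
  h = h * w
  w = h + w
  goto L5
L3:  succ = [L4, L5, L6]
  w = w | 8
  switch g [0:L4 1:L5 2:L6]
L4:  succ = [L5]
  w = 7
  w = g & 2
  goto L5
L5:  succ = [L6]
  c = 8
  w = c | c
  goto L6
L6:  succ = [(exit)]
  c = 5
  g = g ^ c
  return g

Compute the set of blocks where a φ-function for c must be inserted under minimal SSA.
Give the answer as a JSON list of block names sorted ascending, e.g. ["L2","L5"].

Answer: ["L6"]

Derivation:
idom tree: L1←L0 L2←L1 L3←L0 L4←L3 L5←L0 L6←L0
Dom at joins:
  L5: preds {L2,L3,L4}: {L0,L1,L2} ∩ {L0,L3} ∩ {L0,L3,L4} = {L0}; idom=L0
  L6: preds {L3,L5}: {L0,L3} ∩ {L0,L5} = {L0}; idom=L0

DF derivation:
  join L5 pred L2: L2→L1 stop@L0
  join L5 pred L3: L3 stop@L0
  join L5 pred L4: L4→L3 stop@L0
  join L6 pred L3: L3 stop@L0
  join L6 pred L5: L5 stop@L0
  DF(L0)=∅
  DF(L1)={L5}
  DF(L2)={L5}
  DF(L3)={L5,L6}
  DF(L4)={L5}
  DF(L5)={L6}
  DF(L6)=∅

φ for c: defs {L5,L6}
  DF⁺ = {L6}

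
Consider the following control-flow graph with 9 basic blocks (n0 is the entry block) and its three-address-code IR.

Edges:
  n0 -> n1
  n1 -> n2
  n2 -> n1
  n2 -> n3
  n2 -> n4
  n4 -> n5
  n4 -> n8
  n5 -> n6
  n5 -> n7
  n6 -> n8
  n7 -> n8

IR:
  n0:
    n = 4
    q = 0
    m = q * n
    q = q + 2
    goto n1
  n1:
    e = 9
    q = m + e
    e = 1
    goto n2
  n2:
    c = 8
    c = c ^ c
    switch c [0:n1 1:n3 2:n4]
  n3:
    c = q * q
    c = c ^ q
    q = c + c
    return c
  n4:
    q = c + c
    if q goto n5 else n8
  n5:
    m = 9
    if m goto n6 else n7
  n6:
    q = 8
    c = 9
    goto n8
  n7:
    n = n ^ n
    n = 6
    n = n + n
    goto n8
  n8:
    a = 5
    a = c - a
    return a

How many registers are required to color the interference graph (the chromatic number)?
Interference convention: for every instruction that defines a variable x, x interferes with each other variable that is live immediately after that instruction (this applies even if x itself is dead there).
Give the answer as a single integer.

Answer: 4

Working:
def/use:
  n0: def={m,n,q} ue=∅
  n1: def={e,q} ue={m}
  n2: def={c} ue=∅
  n3: def={c,q} ue={q}
  n4: def={q} ue={c}
  n5: def={m} ue=∅
  n6: def={c,q} ue=∅
  n7: def={n} ue={n}
  n8: def={a} ue={c}

Liveness:
  live n0: ∅→{m,n}
  live n1: {m,n}→{m,n,q}
  live n2: {m,n,q}→{c,m,n,q}
  live n3: {q}→∅
  live n4: {c,n}→{c,n}
  live n5: {c,n}→{c,n}
  live n6: ∅→{c}
  live n7: {c,n}→{c}
  live n8: {c}→∅

Conflict graph:
  a — {c}
  c — {a,m,n,q}
  e — {m,n,q}
  m — {c,e,n,q}
  n — {c,e,m,q}
  q — {c,e,m,n}

Chromatic number:
  lower bound: {c,m,n,q} mutually conflict ⇒ χ ≥ 4
  4-colouring: R0={c,e}  R1={a,m}  R2={n}  R3={q}
  χ = 4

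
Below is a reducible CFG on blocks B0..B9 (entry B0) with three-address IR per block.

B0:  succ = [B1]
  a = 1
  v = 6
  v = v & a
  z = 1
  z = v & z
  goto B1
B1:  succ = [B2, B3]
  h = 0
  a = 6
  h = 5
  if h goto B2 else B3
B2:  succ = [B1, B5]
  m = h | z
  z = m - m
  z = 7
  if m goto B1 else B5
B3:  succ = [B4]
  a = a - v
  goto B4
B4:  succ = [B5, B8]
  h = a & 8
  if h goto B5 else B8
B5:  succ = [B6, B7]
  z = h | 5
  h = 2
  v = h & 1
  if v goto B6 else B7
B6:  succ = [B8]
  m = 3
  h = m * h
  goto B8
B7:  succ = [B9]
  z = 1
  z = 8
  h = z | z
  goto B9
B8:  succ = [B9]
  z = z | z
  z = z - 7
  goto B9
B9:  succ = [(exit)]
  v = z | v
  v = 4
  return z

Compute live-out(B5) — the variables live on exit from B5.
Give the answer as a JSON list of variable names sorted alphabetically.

Answer: ["h", "v", "z"]

Derivation:
Block summaries:
  B0: def={a,v,z} ue=∅
  B1: def={a,h} ue=∅
  B2: def={m,z} ue={h,z}
  B3: def={a} ue={a,v}
  B4: def={h} ue={a}
  B5: def={h,v,z} ue={h}
  B6: def={h,m} ue={h}
  B7: def={h,z} ue=∅
  B8: def={z} ue={z}
  B9: def={v} ue={v,z}

Backward fixpoint:
  live B0: ∅→{v,z}
  live B1: {v,z}→{a,h,v,z}
  live B2: {h,v,z}→{h,v,z}
  live B3: {a,v,z}→{a,v,z}
  live B4: {a,v,z}→{h,v,z}
  live B5: {h}→{h,v,z}
  live B6: {h,v,z}→{v,z}
  live B7: {v}→{v,z}
  live B8: {v,z}→{v,z}
  live B9: {v,z}→∅

live-out(B5) = ["h", "v", "z"]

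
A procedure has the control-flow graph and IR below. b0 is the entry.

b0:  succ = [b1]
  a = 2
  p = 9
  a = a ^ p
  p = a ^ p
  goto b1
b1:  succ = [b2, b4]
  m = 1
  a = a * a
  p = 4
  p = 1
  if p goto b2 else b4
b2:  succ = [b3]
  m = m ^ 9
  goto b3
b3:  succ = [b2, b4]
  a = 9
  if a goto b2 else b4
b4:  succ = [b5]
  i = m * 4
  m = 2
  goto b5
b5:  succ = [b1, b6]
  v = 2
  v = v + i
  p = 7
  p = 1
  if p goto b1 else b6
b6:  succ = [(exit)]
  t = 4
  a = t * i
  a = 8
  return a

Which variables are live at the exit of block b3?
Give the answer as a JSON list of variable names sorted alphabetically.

Per-block:
  b0: def={a,p} ue=∅
  b1: def={a,m,p} ue={a}
  b2: def={m} ue={m}
  b3: def={a} ue=∅
  b4: def={i,m} ue={m}
  b5: def={p,v} ue={i}
  b6: def={a,t} ue={i}

Liveness:
  live b0: ∅→{a}
  live b1: {a}→{a,m}
  live b2: {m}→{m}
  live b3: {m}→{a,m}
  live b4: {a,m}→{a,i}
  live b5: {a,i}→{a,i}
  live b6: {i}→∅

live-out(b3) = ["a", "m"]

Answer: ["a", "m"]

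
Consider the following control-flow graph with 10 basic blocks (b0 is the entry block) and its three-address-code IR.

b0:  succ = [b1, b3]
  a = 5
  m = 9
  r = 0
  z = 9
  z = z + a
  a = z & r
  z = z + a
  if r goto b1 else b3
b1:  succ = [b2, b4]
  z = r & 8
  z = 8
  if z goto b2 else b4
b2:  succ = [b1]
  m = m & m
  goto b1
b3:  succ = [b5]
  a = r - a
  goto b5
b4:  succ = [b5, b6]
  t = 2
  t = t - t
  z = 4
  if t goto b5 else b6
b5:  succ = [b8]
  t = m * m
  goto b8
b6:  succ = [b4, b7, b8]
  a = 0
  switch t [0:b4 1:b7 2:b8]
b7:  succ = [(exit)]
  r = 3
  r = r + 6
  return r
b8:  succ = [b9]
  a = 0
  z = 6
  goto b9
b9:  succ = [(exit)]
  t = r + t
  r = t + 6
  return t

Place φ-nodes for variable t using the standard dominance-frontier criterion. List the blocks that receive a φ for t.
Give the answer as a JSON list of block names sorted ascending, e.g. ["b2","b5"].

Answer: ["b4", "b5", "b8"]

Working:
idom tree: b1←b0 b2←b1 b3←b0 b4←b1 b5←b0 b6←b4 b7←b6 b8←b0 b9←b8
Dom at joins:
  b1: preds {b0,b2}: {b0} ∩ {b0,b1,b2} = {b0}; idom=b0
  b4: preds {b1,b6}: {b0,b1} ∩ {b0,b1,b4,b6} = {b0,b1}; idom=b1
  b5: preds {b3,b4}: {b0,b3} ∩ {b0,b1,b4} = {b0}; idom=b0
  b8: preds {b5,b6}: {b0,b5} ∩ {b0,b1,b4,b6} = {b0}; idom=b0

DF derivation:
  b1←b0: walk · to b0
  b1←b2: walk b2→b1 to b0
  b4←b1: walk · to b1
  b4←b6: walk b6→b4 to b1
  b5←b3: walk b3 to b0
  b5←b4: walk b4→b1 to b0
  b8←b5: walk b5 to b0
  b8←b6: walk b6→b4→b1 to b0
  b0 → ∅
  b1 → {b1,b5,b8}
  b2 → {b1}
  b3 → {b5}
  b4 → {b4,b5,b8}
  b5 → {b8}
  b6 → {b4,b8}
  b7 → ∅
  b8 → ∅
  b9 → ∅

φ for t: defs {b4,b5,b9}
  DF⁺ = {b4,b5,b8}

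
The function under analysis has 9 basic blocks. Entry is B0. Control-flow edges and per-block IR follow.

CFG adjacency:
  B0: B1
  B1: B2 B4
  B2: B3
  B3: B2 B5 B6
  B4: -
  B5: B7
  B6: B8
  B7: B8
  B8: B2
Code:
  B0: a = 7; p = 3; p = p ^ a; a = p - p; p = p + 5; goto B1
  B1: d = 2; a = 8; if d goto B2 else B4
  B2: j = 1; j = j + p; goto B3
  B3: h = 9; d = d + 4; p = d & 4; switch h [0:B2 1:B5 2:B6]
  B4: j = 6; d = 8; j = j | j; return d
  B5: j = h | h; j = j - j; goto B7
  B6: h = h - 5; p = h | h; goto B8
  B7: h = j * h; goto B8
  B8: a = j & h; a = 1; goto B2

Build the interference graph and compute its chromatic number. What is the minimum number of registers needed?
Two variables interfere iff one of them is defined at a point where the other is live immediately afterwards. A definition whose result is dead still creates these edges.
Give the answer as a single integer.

Answer: 4

Derivation:
def/use:
  B0: {a,p} / ∅
  B1: {a,d} / ∅
  B2: {j} / {p}
  B3: {d,h,p} / {d}
  B4: {d,j} / ∅
  B5: {j} / {h}
  B6: {h,p} / {h}
  B7: {h} / {h,j}
  B8: {a} / {h,j}

Backward fixpoint:
  live B0: ∅→{p}
  live B1: {p}→{d,p}
  live B2: {d,p}→{d,j}
  live B3: {d,j}→{d,h,j,p}
  live B4: ∅→∅
  live B5: {d,h,p}→{d,h,j,p}
  live B6: {d,h,j}→{d,h,j,p}
  live B7: {d,h,j,p}→{d,h,j,p}
  live B8: {d,h,j,p}→{d,p}

Interfere edges:
  a: {d,p}
  d: {a,h,j,p}
  h: {d,j,p}
  j: {d,h,p}
  p: {a,d,h,j}

Registers:
  {d,h,j,p} pairwise interfere (4-clique) ⇒ χ ≥ 4
  4-colouring: R0={d}  R1={p}  R2={a,h}  R3={j}
  χ = 4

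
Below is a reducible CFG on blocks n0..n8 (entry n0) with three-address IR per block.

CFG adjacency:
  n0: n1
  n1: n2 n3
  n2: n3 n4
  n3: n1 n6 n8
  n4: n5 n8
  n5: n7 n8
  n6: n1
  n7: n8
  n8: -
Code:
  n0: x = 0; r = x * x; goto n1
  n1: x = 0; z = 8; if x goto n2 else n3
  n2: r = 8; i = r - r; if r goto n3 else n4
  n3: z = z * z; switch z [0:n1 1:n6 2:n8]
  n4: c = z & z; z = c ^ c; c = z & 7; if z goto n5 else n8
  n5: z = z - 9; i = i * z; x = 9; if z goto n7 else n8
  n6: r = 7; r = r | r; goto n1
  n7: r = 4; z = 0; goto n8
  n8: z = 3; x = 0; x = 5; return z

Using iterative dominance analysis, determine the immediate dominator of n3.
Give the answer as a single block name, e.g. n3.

Answer: n1

Working:
idom tree: n1←n0 n2←n1 n3←n1 n4←n2 n5←n4 n6←n3 n7←n5 n8←n1
Join-block Dom:
  n1: preds {n0,n3,n6}: {n0} ∩ {n0,n1,n3} ∩ {n0,n1,n3,n6} = {n0}; idom=n0
  n3: preds {n1,n2}: {n0,n1} ∩ {n0,n1,n2} = {n0,n1}; idom=n1
  n8: preds {n3,n4,n5,n7}: {n0,n1,n3} ∩ {n0,n1,n2,n4} ∩ {n0,n1,n2,n4,n5} ∩ {n0,n1,n2,n4,n5,n7} = {n0,n1}; idom=n1

idom(n3) = n1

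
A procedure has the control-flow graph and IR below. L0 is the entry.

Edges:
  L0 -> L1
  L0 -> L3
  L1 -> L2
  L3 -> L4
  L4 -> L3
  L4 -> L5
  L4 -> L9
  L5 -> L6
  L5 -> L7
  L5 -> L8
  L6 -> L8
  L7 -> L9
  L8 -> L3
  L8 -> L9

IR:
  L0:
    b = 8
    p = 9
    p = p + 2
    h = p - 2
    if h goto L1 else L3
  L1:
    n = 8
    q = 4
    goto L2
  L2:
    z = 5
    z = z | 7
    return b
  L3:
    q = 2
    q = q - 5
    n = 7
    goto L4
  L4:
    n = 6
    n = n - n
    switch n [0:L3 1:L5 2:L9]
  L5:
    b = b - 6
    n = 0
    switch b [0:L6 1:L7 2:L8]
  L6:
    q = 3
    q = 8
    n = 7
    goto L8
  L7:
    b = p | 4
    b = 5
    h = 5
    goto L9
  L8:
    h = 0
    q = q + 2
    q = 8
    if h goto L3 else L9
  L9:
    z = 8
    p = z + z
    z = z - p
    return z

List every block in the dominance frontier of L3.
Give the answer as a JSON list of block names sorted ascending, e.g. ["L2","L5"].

idom tree: L1←L0 L2←L1 L3←L0 L4←L3 L5←L4 L6←L5 L7←L5 L8←L5 L9←L4
Join-block Dom:
  L3: preds {L0,L4,L8}: {L0} ∩ {L0,L3,L4} ∩ {L0,L3,L4,L5,L8} = {L0}; idom=L0
  L8: preds {L5,L6}: {L0,L3,L4,L5} ∩ {L0,L3,L4,L5,L6} = {L0,L3,L4,L5}; idom=L5
  L9: preds {L4,L7,L8}: {L0,L3,L4} ∩ {L0,L3,L4,L5,L7} ∩ {L0,L3,L4,L5,L8} = {L0,L3,L4}; idom=L4

Frontier:
  L3←L0: walk · to L0
  L3←L4: walk L4→L3 to L0
  L3←L8: walk L8→L5→L4→L3 to L0
  L8←L5: walk · to L5
  L8←L6: walk L6 to L5
  L9←L4: walk · to L4
  L9←L7: walk L7→L5 to L4
  L9←L8: walk L8→L5 to L4
  L0 → ∅
  L1 → ∅
  L2 → ∅
  L3 → {L3}
  L4 → {L3}
  L5 → {L3,L9}
  L6 → {L8}
  L7 → {L9}
  L8 → {L3,L9}
  L9 → ∅

DF(L3) = ["L3"]

Answer: ["L3"]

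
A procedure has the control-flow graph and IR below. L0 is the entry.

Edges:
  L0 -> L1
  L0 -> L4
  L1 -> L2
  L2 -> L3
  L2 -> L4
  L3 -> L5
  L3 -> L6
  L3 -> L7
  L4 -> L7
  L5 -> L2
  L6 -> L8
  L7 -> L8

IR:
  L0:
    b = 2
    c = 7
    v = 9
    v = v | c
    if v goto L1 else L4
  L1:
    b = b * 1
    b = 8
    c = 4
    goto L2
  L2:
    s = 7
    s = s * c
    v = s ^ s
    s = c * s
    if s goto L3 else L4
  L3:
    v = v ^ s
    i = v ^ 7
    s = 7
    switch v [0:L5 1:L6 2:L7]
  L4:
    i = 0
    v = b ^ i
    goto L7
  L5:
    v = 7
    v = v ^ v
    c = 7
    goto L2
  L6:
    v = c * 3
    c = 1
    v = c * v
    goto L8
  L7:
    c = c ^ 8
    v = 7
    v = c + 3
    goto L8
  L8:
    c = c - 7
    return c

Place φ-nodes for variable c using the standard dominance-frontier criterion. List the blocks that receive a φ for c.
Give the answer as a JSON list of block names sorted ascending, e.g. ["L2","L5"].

idom tree: L1←L0 L2←L1 L3←L2 L4←L0 L5←L3 L6←L3 L7←L0 L8←L0
Dom∩ at merges:
  L2: preds {L1,L5}: {L0,L1} ∩ {L0,L1,L2,L3,L5} = {L0,L1}; idom=L1
  L4: preds {L0,L2}: {L0} ∩ {L0,L1,L2} = {L0}; idom=L0
  L7: preds {L3,L4}: {L0,L1,L2,L3} ∩ {L0,L4} = {L0}; idom=L0
  L8: preds {L6,L7}: {L0,L1,L2,L3,L6} ∩ {L0,L7} = {L0}; idom=L0

DF derivation:
  L2←L1: walk · to L1
  L2←L5: walk L5→L3→L2 to L1
  L4←L0: walk · to L0
  L4←L2: walk L2→L1 to L0
  L7←L3: walk L3→L2→L1 to L0
  L7←L4: walk L4 to L0
  L8←L6: walk L6→L3→L2→L1 to L0
  L8←L7: walk L7 to L0
  L0 → ∅
  L1 → {L4,L7,L8}
  L2 → {L2,L4,L7,L8}
  L3 → {L2,L7,L8}
  L4 → {L7}
  L5 → {L2}
  L6 → {L8}
  L7 → {L8}
  L8 → ∅

φ for c: defs {L0,L1,L5,L6,L7,L8}
  DF⁺ = {L2,L4,L7,L8}

Answer: ["L2", "L4", "L7", "L8"]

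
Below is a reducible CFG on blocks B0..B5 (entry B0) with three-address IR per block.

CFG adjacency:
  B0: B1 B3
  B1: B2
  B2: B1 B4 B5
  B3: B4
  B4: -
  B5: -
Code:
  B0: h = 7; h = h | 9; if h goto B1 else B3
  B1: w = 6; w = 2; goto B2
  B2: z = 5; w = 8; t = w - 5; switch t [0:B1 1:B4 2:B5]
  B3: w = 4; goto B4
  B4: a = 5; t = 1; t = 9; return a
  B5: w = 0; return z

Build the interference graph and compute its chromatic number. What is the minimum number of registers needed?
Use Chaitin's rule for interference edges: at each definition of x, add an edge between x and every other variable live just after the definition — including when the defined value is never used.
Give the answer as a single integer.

Answer: 2

Analysis:
def/use:
  B0: {h} / ∅
  B1: {w} / ∅
  B2: {t,w,z} / ∅
  B3: {w} / ∅
  B4: {a,t} / ∅
  B5: {w} / {z}

Liveness:
  B0 li=∅ lo=∅
  B1 li=∅ lo=∅
  B2 li=∅ lo={z}
  B3 li=∅ lo=∅
  B4 li=∅ lo=∅
  B5 li={z} lo=∅

Interference:
  a: {t}
  h: ∅
  t: {a,z}
  w: {z}
  z: {t,w}

Colouring:
  clique {a,t} ⇒ need ≥ 2
  assign a→r1 h→r0 t→r0 w→r0 z→r1 — no edge inside a register ⇒ χ ≤ 2
  χ = 2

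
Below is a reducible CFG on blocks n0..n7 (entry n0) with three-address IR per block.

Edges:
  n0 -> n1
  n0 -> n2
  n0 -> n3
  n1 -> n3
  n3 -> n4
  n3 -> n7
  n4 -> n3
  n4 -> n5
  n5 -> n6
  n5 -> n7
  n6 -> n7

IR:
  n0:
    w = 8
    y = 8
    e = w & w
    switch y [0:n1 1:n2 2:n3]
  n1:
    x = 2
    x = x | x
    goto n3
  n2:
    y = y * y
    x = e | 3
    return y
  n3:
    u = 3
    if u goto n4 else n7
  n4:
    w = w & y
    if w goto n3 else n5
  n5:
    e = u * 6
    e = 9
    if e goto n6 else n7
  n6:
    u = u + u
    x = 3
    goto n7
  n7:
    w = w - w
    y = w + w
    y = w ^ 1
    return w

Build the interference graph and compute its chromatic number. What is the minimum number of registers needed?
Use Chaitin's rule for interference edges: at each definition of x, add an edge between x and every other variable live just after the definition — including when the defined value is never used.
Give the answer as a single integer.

Answer: 4

Analysis:
Per-block:
  n0 def {e,w,y} use ∅
  n1 def {x} use ∅
  n2 def {x,y} use {e,y}
  n3 def {u} use ∅
  n4 def {w} use {w,y}
  n5 def {e} use {u}
  n6 def {u,x} use {u}
  n7 def {w,y} use {w}

Liveness:
  n0 li=∅ lo={e,w,y}
  n1 li={w,y} lo={w,y}
  n2 li={e,y} lo=∅
  n3 li={w,y} lo={u,w,y}
  n4 li={u,w,y} lo={u,w,y}
  n5 li={u,w} lo={u,w}
  n6 li={u,w} lo={w}
  n7 li={w} lo=∅

Interference:
  e: {u,w,y}
  u: {e,w,y}
  w: {e,u,x,y}
  x: {w,y}
  y: {e,u,w,x}

Colouring:
  clique {e,u,w,y} ⇒ need ≥ 4
  4-colouring: c0={w}  c1={y}  c2={e,x}  c3={u}
  χ = 4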